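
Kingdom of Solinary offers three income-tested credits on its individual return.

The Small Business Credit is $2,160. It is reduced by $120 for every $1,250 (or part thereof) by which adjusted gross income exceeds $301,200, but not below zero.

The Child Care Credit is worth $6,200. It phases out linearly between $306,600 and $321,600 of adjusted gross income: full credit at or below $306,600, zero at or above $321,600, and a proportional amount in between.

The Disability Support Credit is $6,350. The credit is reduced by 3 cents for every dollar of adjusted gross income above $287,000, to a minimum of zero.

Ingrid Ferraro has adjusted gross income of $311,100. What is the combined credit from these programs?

$11,167

Small Business Credit: income exceeds $301,200 by $9,900, which is 8 full-or-partial $1,250 increments; reduction = 8 × $120 = $960, leaving $1,200.
Child Care Credit: $311,100 is $4,500 into a $15,000 phase-out range, leaving 10,500/15,000 of the credit: $6,200 × 10,500/15,000 = $4,340.
Disability Support Credit: 3% of the $24,100 excess over $287,000 is $723; credit = $6,350 − $723 = $5,627.
Total: $1,200 + $4,340 + $5,627 = $11,167.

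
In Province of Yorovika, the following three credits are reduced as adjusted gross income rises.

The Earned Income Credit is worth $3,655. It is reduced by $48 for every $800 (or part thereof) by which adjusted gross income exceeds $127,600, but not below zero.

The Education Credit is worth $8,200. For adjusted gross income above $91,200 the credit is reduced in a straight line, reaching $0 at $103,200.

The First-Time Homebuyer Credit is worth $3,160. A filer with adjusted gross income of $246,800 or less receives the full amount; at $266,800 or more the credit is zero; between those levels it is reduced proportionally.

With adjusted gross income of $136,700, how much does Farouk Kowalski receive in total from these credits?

$6,239

Earned Income Credit: income exceeds $127,600 by $9,100, which is 12 full-or-partial $800 increments; reduction = 12 × $48 = $576, leaving $3,079.
Education Credit: $136,700 is at or above $103,200, so the credit is $0.
First-Time Homebuyer Credit: $136,700 is at or below the $246,800 threshold, so the full $3,160 applies.
Total: $3,079 + $0 + $3,160 = $6,239.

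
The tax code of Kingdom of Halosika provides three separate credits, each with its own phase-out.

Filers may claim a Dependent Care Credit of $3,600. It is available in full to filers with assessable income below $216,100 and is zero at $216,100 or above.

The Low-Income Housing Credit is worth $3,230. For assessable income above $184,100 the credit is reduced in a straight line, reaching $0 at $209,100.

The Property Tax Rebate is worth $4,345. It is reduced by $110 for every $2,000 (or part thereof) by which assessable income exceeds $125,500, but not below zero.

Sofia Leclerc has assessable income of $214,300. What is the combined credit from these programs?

Dependent Care Credit: $214,300 is below the $216,100 cutoff, so the full $3,600 applies.
Low-Income Housing Credit: $214,300 is at or above $209,100, so the credit is $0.
Property Tax Rebate: income exceeds $125,500 by $88,800 → 45 increments × $110 = $4,950 ≥ base, so the credit is $0.
Total: $3,600 + $0 + $0 = $3,600.

$3,600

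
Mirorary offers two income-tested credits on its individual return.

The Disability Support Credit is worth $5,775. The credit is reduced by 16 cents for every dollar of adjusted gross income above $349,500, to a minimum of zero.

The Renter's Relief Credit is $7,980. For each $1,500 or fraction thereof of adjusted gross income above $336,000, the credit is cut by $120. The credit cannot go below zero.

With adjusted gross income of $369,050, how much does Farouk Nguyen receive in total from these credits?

$7,867

Disability Support Credit: 16% of the $19,550 excess over $349,500 is $3,128; credit = $5,775 − $3,128 = $2,647.
Renter's Relief Credit: income exceeds $336,000 by $33,050, which is 23 full-or-partial $1,500 increments; reduction = 23 × $120 = $2,760, leaving $5,220.
Total: $2,647 + $5,220 = $7,867.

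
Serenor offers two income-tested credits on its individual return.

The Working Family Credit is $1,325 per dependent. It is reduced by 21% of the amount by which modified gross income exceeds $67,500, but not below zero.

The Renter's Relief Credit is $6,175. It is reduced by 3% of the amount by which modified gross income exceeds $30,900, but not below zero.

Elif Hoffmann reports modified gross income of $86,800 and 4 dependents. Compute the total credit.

$5,745

Working Family Credit: base = 4 × $1,325 = $5,300. 21% of the $19,300 excess over $67,500 is $4,053; credit = $5,300 − $4,053 = $1,247.
Renter's Relief Credit: 3% of the $55,900 excess over $30,900 is $1,677; credit = $6,175 − $1,677 = $4,498.
Total: $1,247 + $4,498 = $5,745.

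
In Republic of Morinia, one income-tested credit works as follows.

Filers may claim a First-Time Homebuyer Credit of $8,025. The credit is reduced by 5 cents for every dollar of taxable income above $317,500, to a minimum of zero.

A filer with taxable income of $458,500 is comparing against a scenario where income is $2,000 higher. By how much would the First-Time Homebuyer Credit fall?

At $458,500 — 5% of the $141,000 excess over $317,500 is $7,050; credit = $8,025 − $7,050 = $975.
At $460,500 — 5% of the $143,000 excess over $317,500 is $7,150; credit = $8,025 − $7,150 = $875.
Lost: $975 − $875 = $100.

$100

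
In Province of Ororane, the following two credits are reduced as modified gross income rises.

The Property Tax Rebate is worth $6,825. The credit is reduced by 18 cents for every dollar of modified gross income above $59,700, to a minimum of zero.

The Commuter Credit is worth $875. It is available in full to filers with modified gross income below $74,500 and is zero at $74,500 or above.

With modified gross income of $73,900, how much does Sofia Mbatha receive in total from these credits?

Property Tax Rebate: 18% of the $14,200 excess over $59,700 is $2,556; credit = $6,825 − $2,556 = $4,269.
Commuter Credit: $73,900 is below the $74,500 cutoff, so the full $875 applies.
Total: $4,269 + $875 = $5,144.

$5,144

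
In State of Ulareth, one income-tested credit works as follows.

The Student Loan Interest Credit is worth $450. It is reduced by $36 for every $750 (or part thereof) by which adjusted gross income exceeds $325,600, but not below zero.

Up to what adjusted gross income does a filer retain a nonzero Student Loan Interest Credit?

$334,600

After 12 increments the reduction is 12 × $36 = $432, leaving $18; one more increment wipes it out. Increment 12 ends at excess 12 × $750 = $9,000, so the highest qualifying income is $325,600 + $9,000 = $334,600.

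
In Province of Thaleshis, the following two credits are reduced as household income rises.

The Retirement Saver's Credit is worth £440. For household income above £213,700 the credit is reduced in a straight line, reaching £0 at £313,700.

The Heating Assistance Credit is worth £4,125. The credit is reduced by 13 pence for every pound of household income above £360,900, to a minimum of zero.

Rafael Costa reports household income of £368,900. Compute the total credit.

Retirement Saver's Credit: £368,900 is at or above £313,700, so the credit is £0.
Heating Assistance Credit: 13% of the £8,000 excess over £360,900 is £1,040; credit = £4,125 − £1,040 = £3,085.
Total: £0 + £3,085 = £3,085.

£3,085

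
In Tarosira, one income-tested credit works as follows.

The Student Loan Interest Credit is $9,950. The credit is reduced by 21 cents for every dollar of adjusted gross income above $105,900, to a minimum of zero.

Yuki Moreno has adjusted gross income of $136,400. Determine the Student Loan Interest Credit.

$3,545

Student Loan Interest Credit: 21% of the $30,500 excess over $105,900 is $6,405; credit = $9,950 − $6,405 = $3,545.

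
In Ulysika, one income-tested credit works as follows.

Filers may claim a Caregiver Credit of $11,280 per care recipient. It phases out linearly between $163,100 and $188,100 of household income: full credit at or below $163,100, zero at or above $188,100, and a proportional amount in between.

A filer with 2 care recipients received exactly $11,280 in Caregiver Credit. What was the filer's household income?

$175,600

Full credit = 2 × $11,280 = $22,560.
$11,280 is 11,280/22,560 of the full $22,560, so 11,280/22,560 of the $25,000 range has been used: income = $163,100 + $25,000 × 11,280/22,560 = $175,600.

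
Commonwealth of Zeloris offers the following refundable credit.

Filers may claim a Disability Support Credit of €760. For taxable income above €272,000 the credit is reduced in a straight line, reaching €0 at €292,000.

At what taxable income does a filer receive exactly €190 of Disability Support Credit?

€287,000

€190 is 190/760 of the full €760, so 570/760 of the €20,000 range has been used: income = €272,000 + €20,000 × 570/760 = €287,000.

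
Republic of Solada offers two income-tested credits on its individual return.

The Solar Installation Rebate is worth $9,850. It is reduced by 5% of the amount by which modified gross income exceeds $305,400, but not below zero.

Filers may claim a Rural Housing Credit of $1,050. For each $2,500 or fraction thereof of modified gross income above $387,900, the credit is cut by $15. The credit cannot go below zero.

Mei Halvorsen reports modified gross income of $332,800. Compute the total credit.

Solar Installation Rebate: 5% of the $27,400 excess over $305,400 is $1,370; credit = $9,850 − $1,370 = $8,480.
Rural Housing Credit: $332,800 is at or below the $387,900 threshold, so the full $1,050 applies.
Total: $8,480 + $1,050 = $9,530.

$9,530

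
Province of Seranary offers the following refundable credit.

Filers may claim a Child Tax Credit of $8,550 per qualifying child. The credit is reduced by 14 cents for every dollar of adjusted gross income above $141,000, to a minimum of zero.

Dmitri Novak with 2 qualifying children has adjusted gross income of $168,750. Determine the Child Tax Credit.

$13,215

Child Tax Credit: base = 2 × $8,550 = $17,100. 14% of the $27,750 excess over $141,000 is $3,885; credit = $17,100 − $3,885 = $13,215.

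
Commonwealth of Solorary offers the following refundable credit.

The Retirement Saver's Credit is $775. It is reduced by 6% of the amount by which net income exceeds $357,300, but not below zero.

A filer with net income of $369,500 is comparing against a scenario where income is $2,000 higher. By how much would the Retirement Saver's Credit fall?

At $369,500 — 6% of the $12,200 excess over $357,300 is $732; credit = $775 − $732 = $43.
At $371,500 — 6% of the $14,200 excess over $357,300 is $852 ≥ base, so the credit is $0.
Lost: $43 − $0 = $43.

$43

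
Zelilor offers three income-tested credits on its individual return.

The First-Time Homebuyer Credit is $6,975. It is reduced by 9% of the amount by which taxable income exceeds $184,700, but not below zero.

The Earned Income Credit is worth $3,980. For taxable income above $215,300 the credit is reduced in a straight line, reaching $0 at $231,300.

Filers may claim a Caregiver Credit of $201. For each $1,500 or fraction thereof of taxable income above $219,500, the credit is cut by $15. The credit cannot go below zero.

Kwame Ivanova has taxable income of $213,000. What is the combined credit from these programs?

$8,609

First-Time Homebuyer Credit: 9% of the $28,300 excess over $184,700 is $2,547; credit = $6,975 − $2,547 = $4,428.
Earned Income Credit: $213,000 is at or below the $215,300 threshold, so the full $3,980 applies.
Caregiver Credit: $213,000 is at or below the $219,500 threshold, so the full $201 applies.
Total: $4,428 + $3,980 + $201 = $8,609.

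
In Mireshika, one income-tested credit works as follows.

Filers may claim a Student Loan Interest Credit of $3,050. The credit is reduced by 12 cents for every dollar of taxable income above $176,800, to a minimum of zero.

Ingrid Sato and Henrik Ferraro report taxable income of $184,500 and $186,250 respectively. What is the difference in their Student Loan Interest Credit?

Ingrid ($184,500): Student Loan Interest Credit: 12% of the $7,700 excess over $176,800 is $924; credit = $3,050 − $924 = $2,126.
Henrik ($186,250): Student Loan Interest Credit: 12% of the $9,450 excess over $176,800 is $1,134; credit = $3,050 − $1,134 = $1,916.
Difference: |$2,126 − $1,916| = $210.

$210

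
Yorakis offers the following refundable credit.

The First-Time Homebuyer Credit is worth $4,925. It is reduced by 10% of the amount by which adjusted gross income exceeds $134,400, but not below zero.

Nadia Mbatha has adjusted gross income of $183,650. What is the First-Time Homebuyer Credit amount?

First-Time Homebuyer Credit: 10% of the $49,250 excess over $134,400 is $4,925 ≥ base, so the credit is $0.

$0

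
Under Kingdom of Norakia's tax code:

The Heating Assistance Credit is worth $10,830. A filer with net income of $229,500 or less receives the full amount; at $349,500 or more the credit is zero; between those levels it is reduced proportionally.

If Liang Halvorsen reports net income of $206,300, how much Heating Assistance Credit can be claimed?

Heating Assistance Credit: $206,300 is at or below the $229,500 threshold, so the full $10,830 applies.

$10,830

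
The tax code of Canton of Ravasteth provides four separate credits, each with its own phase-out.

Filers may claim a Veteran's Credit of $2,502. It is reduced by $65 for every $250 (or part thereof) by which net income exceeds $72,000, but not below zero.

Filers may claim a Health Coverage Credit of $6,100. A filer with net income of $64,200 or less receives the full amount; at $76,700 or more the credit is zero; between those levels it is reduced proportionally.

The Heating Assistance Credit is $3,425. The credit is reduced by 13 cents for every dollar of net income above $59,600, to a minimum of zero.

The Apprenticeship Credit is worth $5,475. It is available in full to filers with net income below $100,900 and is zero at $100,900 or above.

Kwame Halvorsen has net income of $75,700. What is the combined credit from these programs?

$8,822

Veteran's Credit: income exceeds $72,000 by $3,700, which is 15 full-or-partial $250 increments; reduction = 15 × $65 = $975, leaving $1,527.
Health Coverage Credit: $75,700 is $11,500 into a $12,500 phase-out range, leaving 1,000/12,500 of the credit: $6,100 × 1,000/12,500 = $488.
Heating Assistance Credit: 13% of the $16,100 excess over $59,600 is $2,093; credit = $3,425 − $2,093 = $1,332.
Apprenticeship Credit: $75,700 is below the $100,900 cutoff, so the full $5,475 applies.
Total: $1,527 + $488 + $1,332 + $5,475 = $8,822.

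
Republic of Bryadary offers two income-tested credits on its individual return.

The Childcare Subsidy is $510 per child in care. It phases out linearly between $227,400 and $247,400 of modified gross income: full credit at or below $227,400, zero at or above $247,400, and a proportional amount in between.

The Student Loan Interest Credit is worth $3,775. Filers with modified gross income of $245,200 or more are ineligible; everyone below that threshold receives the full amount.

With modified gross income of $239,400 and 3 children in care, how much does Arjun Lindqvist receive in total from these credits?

Childcare Subsidy: base = 3 × $510 = $1,530. $239,400 is $12,000 into a $20,000 phase-out range, leaving 8,000/20,000 of the credit: $1,530 × 8,000/20,000 = $612.
Student Loan Interest Credit: $239,400 is below the $245,200 cutoff, so the full $3,775 applies.
Total: $612 + $3,775 = $4,387.

$4,387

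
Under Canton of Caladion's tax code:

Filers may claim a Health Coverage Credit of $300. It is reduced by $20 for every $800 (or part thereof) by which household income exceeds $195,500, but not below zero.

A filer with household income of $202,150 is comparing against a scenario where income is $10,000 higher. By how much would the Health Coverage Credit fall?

$120

At $202,150 — income exceeds $195,500 by $6,650, which is 9 full-or-partial $800 increments; reduction = 9 × $20 = $180, leaving $120.
At $212,150 — income exceeds $195,500 by $16,650 → 21 increments × $20 = $420 ≥ base, so the credit is $0.
Lost: $120 − $0 = $120.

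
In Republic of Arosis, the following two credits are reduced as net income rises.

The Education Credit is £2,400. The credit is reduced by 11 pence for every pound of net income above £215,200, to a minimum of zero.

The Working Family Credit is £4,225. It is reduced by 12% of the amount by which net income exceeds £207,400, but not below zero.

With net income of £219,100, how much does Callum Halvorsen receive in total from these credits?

Education Credit: 11% of the £3,900 excess over £215,200 is £429; credit = £2,400 − £429 = £1,971.
Working Family Credit: 12% of the £11,700 excess over £207,400 is £1,404; credit = £4,225 − £1,404 = £2,821.
Total: £1,971 + £2,821 = £4,792.

£4,792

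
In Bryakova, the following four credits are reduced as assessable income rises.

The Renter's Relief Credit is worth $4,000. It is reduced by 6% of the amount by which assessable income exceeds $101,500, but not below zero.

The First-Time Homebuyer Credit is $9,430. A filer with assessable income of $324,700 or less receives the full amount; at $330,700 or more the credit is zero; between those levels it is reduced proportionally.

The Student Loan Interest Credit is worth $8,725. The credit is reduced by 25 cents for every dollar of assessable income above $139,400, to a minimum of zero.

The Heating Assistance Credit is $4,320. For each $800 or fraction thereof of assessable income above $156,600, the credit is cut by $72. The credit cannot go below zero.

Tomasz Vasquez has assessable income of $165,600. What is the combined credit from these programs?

$15,215

Renter's Relief Credit: 6% of the $64,100 excess over $101,500 is $3,846; credit = $4,000 − $3,846 = $154.
First-Time Homebuyer Credit: $165,600 is at or below the $324,700 threshold, so the full $9,430 applies.
Student Loan Interest Credit: 25% of the $26,200 excess over $139,400 is $6,550; credit = $8,725 − $6,550 = $2,175.
Heating Assistance Credit: income exceeds $156,600 by $9,000, which is 12 full-or-partial $800 increments; reduction = 12 × $72 = $864, leaving $3,456.
Total: $154 + $9,430 + $2,175 + $3,456 = $15,215.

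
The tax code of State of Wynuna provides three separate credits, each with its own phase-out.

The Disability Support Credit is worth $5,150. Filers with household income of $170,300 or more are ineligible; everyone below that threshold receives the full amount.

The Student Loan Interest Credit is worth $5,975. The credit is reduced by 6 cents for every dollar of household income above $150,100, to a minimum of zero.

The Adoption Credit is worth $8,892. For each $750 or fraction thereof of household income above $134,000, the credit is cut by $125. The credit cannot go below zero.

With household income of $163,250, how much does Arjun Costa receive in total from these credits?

$14,353

Disability Support Credit: $163,250 is below the $170,300 cutoff, so the full $5,150 applies.
Student Loan Interest Credit: 6% of the $13,150 excess over $150,100 is $789; credit = $5,975 − $789 = $5,186.
Adoption Credit: income exceeds $134,000 by $29,250, which is 39 full-or-partial $750 increments; reduction = 39 × $125 = $4,875, leaving $4,017.
Total: $5,150 + $5,186 + $4,017 = $14,353.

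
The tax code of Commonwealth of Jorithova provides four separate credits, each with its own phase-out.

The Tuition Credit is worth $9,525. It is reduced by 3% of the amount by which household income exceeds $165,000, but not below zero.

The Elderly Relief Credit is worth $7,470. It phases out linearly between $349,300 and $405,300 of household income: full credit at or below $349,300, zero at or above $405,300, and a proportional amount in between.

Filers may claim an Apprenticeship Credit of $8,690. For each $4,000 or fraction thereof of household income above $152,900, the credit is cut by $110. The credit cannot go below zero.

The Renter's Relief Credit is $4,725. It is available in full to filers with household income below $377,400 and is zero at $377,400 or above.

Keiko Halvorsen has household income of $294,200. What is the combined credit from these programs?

$22,574

Tuition Credit: 3% of the $129,200 excess over $165,000 is $3,876; credit = $9,525 − $3,876 = $5,649.
Elderly Relief Credit: $294,200 is at or below the $349,300 threshold, so the full $7,470 applies.
Apprenticeship Credit: income exceeds $152,900 by $141,300, which is 36 full-or-partial $4,000 increments; reduction = 36 × $110 = $3,960, leaving $4,730.
Renter's Relief Credit: $294,200 is below the $377,400 cutoff, so the full $4,725 applies.
Total: $5,649 + $7,470 + $4,730 + $4,725 = $22,574.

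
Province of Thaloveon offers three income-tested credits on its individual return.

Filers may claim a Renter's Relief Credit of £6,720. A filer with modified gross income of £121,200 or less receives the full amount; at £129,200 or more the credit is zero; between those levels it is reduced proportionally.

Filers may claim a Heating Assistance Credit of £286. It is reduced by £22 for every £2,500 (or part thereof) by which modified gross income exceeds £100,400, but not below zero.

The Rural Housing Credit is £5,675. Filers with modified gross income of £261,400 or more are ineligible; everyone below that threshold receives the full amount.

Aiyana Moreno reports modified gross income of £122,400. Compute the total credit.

£11,475

Renter's Relief Credit: £122,400 is £1,200 into a £8,000 phase-out range, leaving 6,800/8,000 of the credit: £6,720 × 6,800/8,000 = £5,712.
Heating Assistance Credit: income exceeds £100,400 by £22,000, which is 9 full-or-partial £2,500 increments; reduction = 9 × £22 = £198, leaving £88.
Rural Housing Credit: £122,400 is below the £261,400 cutoff, so the full £5,675 applies.
Total: £5,712 + £88 + £5,675 = £11,475.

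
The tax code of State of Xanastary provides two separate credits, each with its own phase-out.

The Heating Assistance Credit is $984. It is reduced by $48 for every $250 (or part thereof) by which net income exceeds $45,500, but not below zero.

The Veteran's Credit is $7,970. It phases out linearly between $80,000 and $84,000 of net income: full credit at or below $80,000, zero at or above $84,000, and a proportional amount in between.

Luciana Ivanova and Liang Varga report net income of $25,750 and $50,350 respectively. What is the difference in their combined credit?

Luciana ($25,750): Heating Assistance Credit: $25,750 is at or below the $45,500 threshold, so the full $984 applies. Veteran's Credit: $25,750 is at or below the $80,000 threshold, so the full $7,970 applies. total $984 + $7,970 = $8,954
Liang ($50,350): Heating Assistance Credit: income exceeds $45,500 by $4,850, which is 20 full-or-partial $250 increments; reduction = 20 × $48 = $960, leaving $24. Veteran's Credit: $50,350 is at or below the $80,000 threshold, so the full $7,970 applies. total $24 + $7,970 = $7,994
Difference: |$8,954 − $7,994| = $960.

$960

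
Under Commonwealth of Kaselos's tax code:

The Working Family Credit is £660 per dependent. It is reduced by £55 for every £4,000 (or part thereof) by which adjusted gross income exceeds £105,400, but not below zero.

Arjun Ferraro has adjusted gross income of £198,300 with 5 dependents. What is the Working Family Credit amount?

Working Family Credit: base = 5 × £660 = £3,300. income exceeds £105,400 by £92,900, which is 24 full-or-partial £4,000 increments; reduction = 24 × £55 = £1,320, leaving £1,980.

£1,980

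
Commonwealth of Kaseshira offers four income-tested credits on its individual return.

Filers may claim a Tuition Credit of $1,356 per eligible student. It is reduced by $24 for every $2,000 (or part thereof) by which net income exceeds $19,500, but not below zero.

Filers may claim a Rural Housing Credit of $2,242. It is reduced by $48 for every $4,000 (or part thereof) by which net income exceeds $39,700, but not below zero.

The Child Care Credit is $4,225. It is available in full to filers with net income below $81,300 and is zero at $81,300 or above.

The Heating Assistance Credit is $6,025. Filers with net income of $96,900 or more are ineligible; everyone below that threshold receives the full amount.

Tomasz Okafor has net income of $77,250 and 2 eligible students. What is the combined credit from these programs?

$14,028

Tuition Credit: base = 2 × $1,356 = $2,712. income exceeds $19,500 by $57,750, which is 29 full-or-partial $2,000 increments; reduction = 29 × $24 = $696, leaving $2,016.
Rural Housing Credit: income exceeds $39,700 by $37,550, which is 10 full-or-partial $4,000 increments; reduction = 10 × $48 = $480, leaving $1,762.
Child Care Credit: $77,250 is below the $81,300 cutoff, so the full $4,225 applies.
Heating Assistance Credit: $77,250 is below the $96,900 cutoff, so the full $6,025 applies.
Total: $2,016 + $1,762 + $4,225 + $6,025 = $14,028.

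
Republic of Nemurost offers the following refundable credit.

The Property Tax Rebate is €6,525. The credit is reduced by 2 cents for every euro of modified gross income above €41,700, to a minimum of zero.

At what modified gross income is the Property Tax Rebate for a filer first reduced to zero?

€367,950

The credit falls by 2% of each euro above €41,700, so it reaches zero when the excess is €6,525 / 2% = €326,250: income = €41,700 + €326,250 = €367,950.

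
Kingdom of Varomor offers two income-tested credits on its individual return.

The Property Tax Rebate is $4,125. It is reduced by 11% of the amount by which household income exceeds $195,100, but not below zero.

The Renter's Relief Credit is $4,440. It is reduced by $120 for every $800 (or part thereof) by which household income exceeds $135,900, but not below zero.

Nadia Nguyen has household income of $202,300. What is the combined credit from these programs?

$3,333

Property Tax Rebate: 11% of the $7,200 excess over $195,100 is $792; credit = $4,125 − $792 = $3,333.
Renter's Relief Credit: income exceeds $135,900 by $66,400 → 83 increments × $120 = $9,960 ≥ base, so the credit is $0.
Total: $3,333 + $0 = $3,333.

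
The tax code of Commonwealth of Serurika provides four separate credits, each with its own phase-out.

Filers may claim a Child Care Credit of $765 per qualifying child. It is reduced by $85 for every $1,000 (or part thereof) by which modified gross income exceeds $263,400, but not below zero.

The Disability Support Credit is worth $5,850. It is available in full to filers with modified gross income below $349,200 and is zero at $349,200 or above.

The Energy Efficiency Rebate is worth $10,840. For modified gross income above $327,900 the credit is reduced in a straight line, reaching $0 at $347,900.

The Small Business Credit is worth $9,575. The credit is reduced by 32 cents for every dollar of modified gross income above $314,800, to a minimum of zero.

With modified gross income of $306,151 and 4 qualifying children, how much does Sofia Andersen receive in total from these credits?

$26,265

Child Care Credit: base = 4 × $765 = $3,060. income exceeds $263,400 by $42,751 → 43 increments × $85 = $3,655 ≥ base, so the credit is $0.
Disability Support Credit: $306,151 is below the $349,200 cutoff, so the full $5,850 applies.
Energy Efficiency Rebate: $306,151 is at or below the $327,900 threshold, so the full $10,840 applies.
Small Business Credit: $306,151 is at or below the $314,800 threshold, so the full $9,575 applies.
Total: $0 + $5,850 + $10,840 + $9,575 = $26,265.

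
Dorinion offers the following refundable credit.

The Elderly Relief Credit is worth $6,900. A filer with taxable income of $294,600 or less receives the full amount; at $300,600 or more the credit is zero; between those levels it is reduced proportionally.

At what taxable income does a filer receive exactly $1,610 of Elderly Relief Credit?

$1,610 is 1,610/6,900 of the full $6,900, so 5,290/6,900 of the $6,000 range has been used: income = $294,600 + $6,000 × 5,290/6,900 = $299,200.

$299,200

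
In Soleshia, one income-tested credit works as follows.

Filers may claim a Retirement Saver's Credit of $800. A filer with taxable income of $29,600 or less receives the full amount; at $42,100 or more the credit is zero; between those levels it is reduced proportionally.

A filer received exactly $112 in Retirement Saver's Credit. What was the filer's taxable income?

$40,350

$112 is 112/800 of the full $800, so 688/800 of the $12,500 range has been used: income = $29,600 + $12,500 × 688/800 = $40,350.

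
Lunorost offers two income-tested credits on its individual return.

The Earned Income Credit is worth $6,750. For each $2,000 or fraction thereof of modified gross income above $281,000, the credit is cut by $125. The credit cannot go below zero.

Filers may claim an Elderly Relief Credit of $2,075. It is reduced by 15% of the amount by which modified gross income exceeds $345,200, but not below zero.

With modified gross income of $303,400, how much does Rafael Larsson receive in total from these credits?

Earned Income Credit: income exceeds $281,000 by $22,400, which is 12 full-or-partial $2,000 increments; reduction = 12 × $125 = $1,500, leaving $5,250.
Elderly Relief Credit: $303,400 is at or below the $345,200 threshold, so the full $2,075 applies.
Total: $5,250 + $2,075 = $7,325.

$7,325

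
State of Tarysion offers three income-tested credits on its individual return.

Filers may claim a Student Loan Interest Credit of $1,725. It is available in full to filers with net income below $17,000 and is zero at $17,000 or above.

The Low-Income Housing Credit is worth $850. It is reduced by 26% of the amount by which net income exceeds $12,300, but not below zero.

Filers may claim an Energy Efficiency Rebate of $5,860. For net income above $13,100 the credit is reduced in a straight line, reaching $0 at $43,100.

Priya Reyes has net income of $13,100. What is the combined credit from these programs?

Student Loan Interest Credit: $13,100 is below the $17,000 cutoff, so the full $1,725 applies.
Low-Income Housing Credit: 26% of the $800 excess over $12,300 is $208; credit = $850 − $208 = $642.
Energy Efficiency Rebate: $13,100 is at or below the $13,100 threshold, so the full $5,860 applies.
Total: $1,725 + $642 + $5,860 = $8,227.

$8,227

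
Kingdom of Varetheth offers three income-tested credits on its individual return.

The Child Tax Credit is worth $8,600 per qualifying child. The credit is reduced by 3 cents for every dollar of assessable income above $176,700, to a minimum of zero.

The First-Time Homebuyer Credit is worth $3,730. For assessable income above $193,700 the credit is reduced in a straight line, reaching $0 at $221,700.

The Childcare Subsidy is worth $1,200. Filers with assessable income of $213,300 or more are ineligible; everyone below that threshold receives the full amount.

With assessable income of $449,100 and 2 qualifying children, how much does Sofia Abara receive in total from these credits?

$9,028

Child Tax Credit: base = 2 × $8,600 = $17,200. 3% of the $272,400 excess over $176,700 is $8,172; credit = $17,200 − $8,172 = $9,028.
First-Time Homebuyer Credit: $449,100 is at or above $221,700, so the credit is $0.
Childcare Subsidy: $449,100 meets or exceeds the $213,300 cutoff, so the credit is $0.
Total: $9,028 + $0 + $0 = $9,028.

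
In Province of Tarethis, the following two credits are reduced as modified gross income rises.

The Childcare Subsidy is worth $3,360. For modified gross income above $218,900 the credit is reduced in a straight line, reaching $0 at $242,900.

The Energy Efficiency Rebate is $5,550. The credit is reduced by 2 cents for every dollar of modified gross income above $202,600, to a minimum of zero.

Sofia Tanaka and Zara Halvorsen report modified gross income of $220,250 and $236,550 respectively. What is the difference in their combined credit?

Sofia ($220,250): Childcare Subsidy: $220,250 is $1,350 into a $24,000 phase-out range, leaving 22,650/24,000 of the credit: $3,360 × 22,650/24,000 = $3,171. Energy Efficiency Rebate: 2% of the $17,650 excess over $202,600 is $353; credit = $5,550 − $353 = $5,197. total $3,171 + $5,197 = $8,368
Zara ($236,550): Childcare Subsidy: $236,550 is $17,650 into a $24,000 phase-out range, leaving 6,350/24,000 of the credit: $3,360 × 6,350/24,000 = $889. Energy Efficiency Rebate: 2% of the $33,950 excess over $202,600 is $679; credit = $5,550 − $679 = $4,871. total $889 + $4,871 = $5,760
Difference: |$8,368 − $5,760| = $2,608.

$2,608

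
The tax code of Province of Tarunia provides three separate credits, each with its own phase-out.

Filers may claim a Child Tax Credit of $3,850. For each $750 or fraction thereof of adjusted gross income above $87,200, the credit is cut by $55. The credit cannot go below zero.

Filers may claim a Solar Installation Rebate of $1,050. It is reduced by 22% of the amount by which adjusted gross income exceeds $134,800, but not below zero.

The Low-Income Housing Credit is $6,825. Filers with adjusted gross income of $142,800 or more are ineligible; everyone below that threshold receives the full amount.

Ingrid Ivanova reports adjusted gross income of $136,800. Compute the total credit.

Child Tax Credit: income exceeds $87,200 by $49,600, which is 67 full-or-partial $750 increments; reduction = 67 × $55 = $3,685, leaving $165.
Solar Installation Rebate: 22% of the $2,000 excess over $134,800 is $440; credit = $1,050 − $440 = $610.
Low-Income Housing Credit: $136,800 is below the $142,800 cutoff, so the full $6,825 applies.
Total: $165 + $610 + $6,825 = $7,600.

$7,600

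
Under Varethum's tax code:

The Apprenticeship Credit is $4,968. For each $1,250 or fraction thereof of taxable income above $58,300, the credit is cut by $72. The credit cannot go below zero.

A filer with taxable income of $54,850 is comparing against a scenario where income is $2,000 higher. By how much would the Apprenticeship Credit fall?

At $54,850 — $54,850 is at or below the $58,300 threshold, so the full $4,968 applies.
At $56,850 — $56,850 is at or below the $58,300 threshold, so the full $4,968 applies.
Lost: $4,968 − $4,968 = $0.

$0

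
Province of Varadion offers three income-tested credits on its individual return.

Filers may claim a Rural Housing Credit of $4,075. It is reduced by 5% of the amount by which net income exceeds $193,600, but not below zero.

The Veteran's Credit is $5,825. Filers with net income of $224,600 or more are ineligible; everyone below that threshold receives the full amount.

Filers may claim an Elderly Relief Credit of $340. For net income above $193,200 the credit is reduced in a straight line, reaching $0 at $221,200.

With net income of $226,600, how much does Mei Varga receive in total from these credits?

$2,425

Rural Housing Credit: 5% of the $33,000 excess over $193,600 is $1,650; credit = $4,075 − $1,650 = $2,425.
Veteran's Credit: $226,600 meets or exceeds the $224,600 cutoff, so the credit is $0.
Elderly Relief Credit: $226,600 is at or above $221,200, so the credit is $0.
Total: $2,425 + $0 + $0 = $2,425.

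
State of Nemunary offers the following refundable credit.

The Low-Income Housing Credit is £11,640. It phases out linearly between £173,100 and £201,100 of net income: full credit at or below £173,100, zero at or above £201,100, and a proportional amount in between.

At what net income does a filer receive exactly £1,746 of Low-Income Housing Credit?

£1,746 is 1,746/11,640 of the full £11,640, so 9,894/11,640 of the £28,000 range has been used: income = £173,100 + £28,000 × 9,894/11,640 = £196,900.

£196,900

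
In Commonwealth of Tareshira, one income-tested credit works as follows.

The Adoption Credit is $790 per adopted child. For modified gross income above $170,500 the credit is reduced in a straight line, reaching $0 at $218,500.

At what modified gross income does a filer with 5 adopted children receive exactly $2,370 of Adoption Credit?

Full credit = 5 × $790 = $3,950.
$2,370 is 2,370/3,950 of the full $3,950, so 1,580/3,950 of the $48,000 range has been used: income = $170,500 + $48,000 × 1,580/3,950 = $189,700.

$189,700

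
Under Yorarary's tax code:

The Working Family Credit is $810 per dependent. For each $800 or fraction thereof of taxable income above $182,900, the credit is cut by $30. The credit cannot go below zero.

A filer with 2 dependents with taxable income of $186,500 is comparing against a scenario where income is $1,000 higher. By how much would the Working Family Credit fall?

$30

At $186,500 — base = 2 × $810 = $1,620. income exceeds $182,900 by $3,600, which is 5 full-or-partial $800 increments; reduction = 5 × $30 = $150, leaving $1,470.
At $187,500 — base = 2 × $810 = $1,620. income exceeds $182,900 by $4,600, which is 6 full-or-partial $800 increments; reduction = 6 × $30 = $180, leaving $1,440.
Lost: $1,470 − $1,440 = $30.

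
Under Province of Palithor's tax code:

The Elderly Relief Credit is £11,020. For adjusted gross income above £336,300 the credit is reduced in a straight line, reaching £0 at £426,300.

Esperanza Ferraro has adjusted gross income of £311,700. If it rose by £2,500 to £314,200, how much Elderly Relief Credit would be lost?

£0

At £311,700 — £311,700 is at or below the £336,300 threshold, so the full £11,020 applies.
At £314,200 — £314,200 is at or below the £336,300 threshold, so the full £11,020 applies.
Lost: £11,020 − £11,020 = £0.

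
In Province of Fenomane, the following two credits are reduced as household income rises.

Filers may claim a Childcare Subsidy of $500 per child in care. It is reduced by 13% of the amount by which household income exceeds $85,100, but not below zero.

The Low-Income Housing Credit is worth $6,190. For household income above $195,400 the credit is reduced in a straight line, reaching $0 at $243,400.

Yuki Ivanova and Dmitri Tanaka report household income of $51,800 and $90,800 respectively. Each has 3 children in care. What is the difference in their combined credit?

Yuki ($51,800): Childcare Subsidy: base = 3 × $500 = $1,500. $51,800 is at or below the $85,100 threshold, so the full $1,500 applies. Low-Income Housing Credit: $51,800 is at or below the $195,400 threshold, so the full $6,190 applies. total $1,500 + $6,190 = $7,690
Dmitri ($90,800): Childcare Subsidy: base = 3 × $500 = $1,500. 13% of the $5,700 excess over $85,100 is $741; credit = $1,500 − $741 = $759. Low-Income Housing Credit: $90,800 is at or below the $195,400 threshold, so the full $6,190 applies. total $759 + $6,190 = $6,949
Difference: |$7,690 − $6,949| = $741.

$741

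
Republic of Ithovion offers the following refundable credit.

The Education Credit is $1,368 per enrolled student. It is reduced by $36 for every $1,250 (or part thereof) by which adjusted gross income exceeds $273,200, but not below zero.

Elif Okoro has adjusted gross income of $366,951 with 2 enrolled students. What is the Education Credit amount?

$0

Education Credit: base = 2 × $1,368 = $2,736. income exceeds $273,200 by $93,751 → 76 increments × $36 = $2,736 ≥ base, so the credit is $0.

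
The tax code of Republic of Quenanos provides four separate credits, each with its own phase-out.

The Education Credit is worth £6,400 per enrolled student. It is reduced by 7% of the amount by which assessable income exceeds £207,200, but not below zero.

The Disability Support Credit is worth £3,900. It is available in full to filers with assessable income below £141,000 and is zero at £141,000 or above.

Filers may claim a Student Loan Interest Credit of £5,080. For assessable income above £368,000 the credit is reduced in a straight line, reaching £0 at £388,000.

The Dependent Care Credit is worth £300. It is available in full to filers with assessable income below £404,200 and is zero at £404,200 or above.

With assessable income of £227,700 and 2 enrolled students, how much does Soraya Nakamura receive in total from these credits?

£16,745

Education Credit: base = 2 × £6,400 = £12,800. 7% of the £20,500 excess over £207,200 is £1,435; credit = £12,800 − £1,435 = £11,365.
Disability Support Credit: £227,700 meets or exceeds the £141,000 cutoff, so the credit is £0.
Student Loan Interest Credit: £227,700 is at or below the £368,000 threshold, so the full £5,080 applies.
Dependent Care Credit: £227,700 is below the £404,200 cutoff, so the full £300 applies.
Total: £11,365 + £0 + £5,080 + £300 = £16,745.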